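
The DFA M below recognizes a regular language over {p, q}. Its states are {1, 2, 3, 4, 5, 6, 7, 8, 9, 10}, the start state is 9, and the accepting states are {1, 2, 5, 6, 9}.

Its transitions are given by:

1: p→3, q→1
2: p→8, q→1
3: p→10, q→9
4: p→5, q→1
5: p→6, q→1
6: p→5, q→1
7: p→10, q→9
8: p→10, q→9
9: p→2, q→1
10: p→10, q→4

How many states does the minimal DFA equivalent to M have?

States {7} cannot be reached from the start state, so discard them.
Start with accepting vs non-accepting: {1,2,5,6,9} | {3,4,8,10}.
On input p, block {1,2,5,6,9} splits into {5,6,9} and {1,2}.
On input p, block {5,6,9} splits into {5,6} and {9}.
On input p, block {3,4,8,10} splits into {3,8,10} and {4}.
Refine {3,8,10} on symbol q: members go to different blocks, giving {3,8} and {10}.
Stable partition: {5,6} | {3,8} | {1,2} | {9} | {4} | {10} — 6 equivalence classes.

6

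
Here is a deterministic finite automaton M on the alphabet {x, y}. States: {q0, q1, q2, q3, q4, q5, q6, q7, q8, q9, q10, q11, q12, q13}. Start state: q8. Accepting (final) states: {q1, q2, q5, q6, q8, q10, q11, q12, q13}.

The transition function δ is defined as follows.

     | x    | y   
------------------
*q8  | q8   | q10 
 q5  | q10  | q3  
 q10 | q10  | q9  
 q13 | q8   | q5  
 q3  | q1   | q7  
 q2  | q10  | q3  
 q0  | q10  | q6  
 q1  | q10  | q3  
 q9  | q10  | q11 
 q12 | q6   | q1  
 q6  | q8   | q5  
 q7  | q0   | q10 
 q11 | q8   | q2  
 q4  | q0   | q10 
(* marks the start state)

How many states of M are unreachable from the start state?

Starting at q8 and following transitions, the reachable set is {q0, q1, q2, q3, q5, q6, q7, q8, q9, q10, q11}. That leaves q4, q12, q13 unreachable — 3 in total.

3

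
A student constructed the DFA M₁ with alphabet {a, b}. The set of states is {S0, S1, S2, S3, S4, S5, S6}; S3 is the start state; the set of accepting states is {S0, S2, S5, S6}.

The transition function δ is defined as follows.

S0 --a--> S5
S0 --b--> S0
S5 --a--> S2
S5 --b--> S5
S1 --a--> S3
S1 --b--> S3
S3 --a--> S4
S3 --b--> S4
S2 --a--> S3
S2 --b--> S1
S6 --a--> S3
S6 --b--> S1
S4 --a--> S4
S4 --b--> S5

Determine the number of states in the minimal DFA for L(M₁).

States {S0,S6} cannot be reached from the start state, so discard them.
P0 = {S2,S5} | {S1,S3,S4}.
Split {S2,S5} by δ(·,a) → {S2} and {S5}.
Split {S1,S3,S4} by δ(·,b) → {S1,S3} and {S4}.
Refine {S1,S3} on symbol a: members go to different blocks, giving {S1} and {S3}.
The partition is now stable with 5 blocks: {S2} | {S1} | {S5} | {S4} | {S3}.

5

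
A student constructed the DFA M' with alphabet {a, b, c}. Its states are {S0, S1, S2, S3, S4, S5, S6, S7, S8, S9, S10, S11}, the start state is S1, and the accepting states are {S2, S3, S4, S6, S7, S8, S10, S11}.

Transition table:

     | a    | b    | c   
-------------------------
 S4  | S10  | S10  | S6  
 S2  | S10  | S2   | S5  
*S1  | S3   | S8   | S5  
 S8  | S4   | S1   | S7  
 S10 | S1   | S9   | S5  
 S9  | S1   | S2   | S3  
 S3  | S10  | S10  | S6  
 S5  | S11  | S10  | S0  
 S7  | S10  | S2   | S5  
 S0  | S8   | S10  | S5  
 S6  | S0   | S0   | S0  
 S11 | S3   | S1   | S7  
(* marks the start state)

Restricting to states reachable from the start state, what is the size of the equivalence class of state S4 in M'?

Initial partition by acceptance: {S2,S3,S4,S6,S7,S8,S10,S11} | {S0,S1,S5,S9}.
Refine {S2,S3,S4,S6,S7,S8,S10,S11} on symbol a: members go to different blocks, giving {S2,S3,S4,S7,S8,S11} and {S6,S10}.
Refine {S2,S3,S4,S7,S8,S11} on symbol a: members go to different blocks, giving {S2,S3,S4,S7} and {S8,S11}.
On input b, block {S2,S3,S4,S7} splits into {S2,S7} and {S3,S4}.
Split {S0,S1,S5,S9} by δ(·,a) → {S0,S5} and {S1} and {S9}.
Refine {S6,S10} on symbol a: members go to different blocks, giving {S6} and {S10}.
No further refinement is possible. Final partition (8 blocks): {S2,S7} | {S0,S5} | {S6} | {S8,S11} | {S3,S4} | {S1} | {S9} | {S10}.
State S4 belongs to the block {S3,S4}, which has 2 states.

2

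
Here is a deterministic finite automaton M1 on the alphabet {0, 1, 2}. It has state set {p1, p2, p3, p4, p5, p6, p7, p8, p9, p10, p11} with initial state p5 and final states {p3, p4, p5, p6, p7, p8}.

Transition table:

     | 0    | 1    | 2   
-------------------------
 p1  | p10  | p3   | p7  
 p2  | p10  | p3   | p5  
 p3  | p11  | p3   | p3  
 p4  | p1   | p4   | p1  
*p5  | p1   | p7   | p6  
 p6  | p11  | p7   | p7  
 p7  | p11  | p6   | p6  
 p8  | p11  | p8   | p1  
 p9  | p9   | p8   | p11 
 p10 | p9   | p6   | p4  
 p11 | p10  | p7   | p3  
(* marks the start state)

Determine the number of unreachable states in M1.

BFS from p5 reaches {p1, p3, p4, p5, p6, p7, p8, p9, p10, p11}; the 1 state(s) p2 are never visited.

1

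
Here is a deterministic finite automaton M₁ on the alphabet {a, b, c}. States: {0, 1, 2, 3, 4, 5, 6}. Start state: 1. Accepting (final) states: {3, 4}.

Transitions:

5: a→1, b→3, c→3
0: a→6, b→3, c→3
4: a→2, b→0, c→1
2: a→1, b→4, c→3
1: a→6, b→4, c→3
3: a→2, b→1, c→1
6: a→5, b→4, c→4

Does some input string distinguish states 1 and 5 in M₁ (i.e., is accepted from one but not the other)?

All states are reachable from the start state.
P0 = {3,4} | {0,1,2,5,6}.
The partition is now stable with 2 blocks: {3,4} | {0,1,2,5,6}.
1 and 5 lie in the same block of the stable partition, so they are equivalent — no string distinguishes them.

No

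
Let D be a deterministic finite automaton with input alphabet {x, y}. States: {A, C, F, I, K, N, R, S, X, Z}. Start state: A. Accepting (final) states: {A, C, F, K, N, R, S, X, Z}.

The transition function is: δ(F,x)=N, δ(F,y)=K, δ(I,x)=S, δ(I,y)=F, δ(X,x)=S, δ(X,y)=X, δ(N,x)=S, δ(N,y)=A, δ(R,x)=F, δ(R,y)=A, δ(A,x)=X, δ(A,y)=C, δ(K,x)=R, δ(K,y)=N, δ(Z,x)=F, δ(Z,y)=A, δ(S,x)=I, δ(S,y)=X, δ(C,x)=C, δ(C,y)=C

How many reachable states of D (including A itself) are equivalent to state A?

States {Z} cannot be reached from the start state, so discard them.
P0 = {A,C,F,K,N,R,S,X} | {I}.
Refine {A,C,F,K,N,R,S,X} on symbol x: members go to different blocks, giving {A,C,F,K,N,R,X} and {S}.
Split {A,C,F,K,N,R,X} by δ(·,x) → {A,C,F,K,R} and {N,X}.
Split {A,C,F,K,R} by δ(·,x) → {C,K,R} and {A,F}.
Split {C,K,R} by δ(·,x) → {C,K} and {R}.
Split {C,K} by δ(·,x) → {C} and {K}.
Refine {N,X} on symbol y: members go to different blocks, giving {N} and {X}.
Split {A,F} by δ(·,x) → {F} and {A}.
No further refinement is possible. Final partition (9 blocks): {C} | {I} | {S} | {N} | {F} | {R} | {K} | {X} | {A}.
State A belongs to the block {A}, which has 1 states.

1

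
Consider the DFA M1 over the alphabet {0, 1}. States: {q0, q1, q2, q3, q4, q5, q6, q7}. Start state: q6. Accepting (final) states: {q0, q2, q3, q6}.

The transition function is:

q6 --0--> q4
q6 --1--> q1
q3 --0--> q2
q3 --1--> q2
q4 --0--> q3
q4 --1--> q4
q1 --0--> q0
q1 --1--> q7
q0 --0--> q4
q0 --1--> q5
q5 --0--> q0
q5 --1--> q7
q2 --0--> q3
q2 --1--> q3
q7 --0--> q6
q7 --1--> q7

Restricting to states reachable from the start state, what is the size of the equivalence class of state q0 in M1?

2

All states are reachable from the start state.
P0 = {q0,q2,q3,q6} | {q1,q4,q5,q7}.
Refine {q0,q2,q3,q6} on symbol 0: members go to different blocks, giving {q0,q6} and {q2,q3}.
On input 0, block {q1,q4,q5,q7} splits into {q1,q5,q7} and {q4}.
The partition is now stable with 4 blocks: {q0,q6} | {q1,q5,q7} | {q2,q3} | {q4}.
State q0 belongs to the block {q0,q6}, which has 2 states.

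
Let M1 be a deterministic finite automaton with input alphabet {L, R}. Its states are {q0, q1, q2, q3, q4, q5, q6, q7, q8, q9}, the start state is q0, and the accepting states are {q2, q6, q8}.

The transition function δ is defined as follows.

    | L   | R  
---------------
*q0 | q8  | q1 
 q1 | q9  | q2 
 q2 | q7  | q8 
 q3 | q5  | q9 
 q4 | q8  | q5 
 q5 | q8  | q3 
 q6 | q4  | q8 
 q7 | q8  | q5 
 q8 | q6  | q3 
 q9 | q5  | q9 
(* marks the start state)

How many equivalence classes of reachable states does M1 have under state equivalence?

7

Initial partition by acceptance: {q2,q6,q8} | {q0,q1,q3,q4,q5,q7,q9}.
On input L, block {q2,q6,q8} splits into {q2,q6} and {q8}.
On input L, block {q0,q1,q3,q4,q5,q7,q9} splits into {q0,q4,q5,q7} and {q1,q3,q9}.
On input R, block {q0,q4,q5,q7} splits into {q0,q5} and {q4,q7}.
On input L, block {q1,q3,q9} splits into {q3,q9} and {q1}.
Refine {q0,q5} on symbol R: members go to different blocks, giving {q0} and {q5}.
Stable partition: {q2,q6} | {q0} | {q8} | {q3,q9} | {q4,q7} | {q1} | {q5} — 7 equivalence classes.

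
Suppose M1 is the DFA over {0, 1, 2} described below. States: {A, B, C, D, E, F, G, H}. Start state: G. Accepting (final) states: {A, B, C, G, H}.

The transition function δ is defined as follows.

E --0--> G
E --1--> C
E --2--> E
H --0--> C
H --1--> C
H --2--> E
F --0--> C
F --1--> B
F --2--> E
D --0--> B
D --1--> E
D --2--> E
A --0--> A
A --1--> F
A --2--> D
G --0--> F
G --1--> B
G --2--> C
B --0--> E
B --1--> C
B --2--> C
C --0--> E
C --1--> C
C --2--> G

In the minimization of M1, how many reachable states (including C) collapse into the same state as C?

States {A,D,H} cannot be reached from the start state, so discard them.
Initial partition by acceptance: {B,C,G} | {E,F}.
No further refinement is possible. Final partition (2 blocks): {B,C,G} | {E,F}.
The equivalence class containing C is {B,C,G}, of size 3.

3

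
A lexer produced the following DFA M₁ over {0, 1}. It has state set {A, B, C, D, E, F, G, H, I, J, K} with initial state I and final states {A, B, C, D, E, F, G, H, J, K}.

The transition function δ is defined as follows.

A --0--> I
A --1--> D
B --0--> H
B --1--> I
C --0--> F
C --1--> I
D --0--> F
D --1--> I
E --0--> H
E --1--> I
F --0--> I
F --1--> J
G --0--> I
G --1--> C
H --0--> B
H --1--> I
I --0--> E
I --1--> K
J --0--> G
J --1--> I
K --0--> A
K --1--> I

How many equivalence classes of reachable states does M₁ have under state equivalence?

Start with accepting vs non-accepting: {A,B,C,D,E,F,G,H,J,K} | {I}.
Refine {A,B,C,D,E,F,G,H,J,K} on symbol 0: members go to different blocks, giving {B,C,D,E,H,J,K} and {A,F,G}.
On input 0, block {B,C,D,E,H,J,K} splits into {C,D,J,K} and {B,E,H}.
No further refinement is possible. Final partition (4 blocks): {C,D,J,K} | {I} | {A,F,G} | {B,E,H}.

4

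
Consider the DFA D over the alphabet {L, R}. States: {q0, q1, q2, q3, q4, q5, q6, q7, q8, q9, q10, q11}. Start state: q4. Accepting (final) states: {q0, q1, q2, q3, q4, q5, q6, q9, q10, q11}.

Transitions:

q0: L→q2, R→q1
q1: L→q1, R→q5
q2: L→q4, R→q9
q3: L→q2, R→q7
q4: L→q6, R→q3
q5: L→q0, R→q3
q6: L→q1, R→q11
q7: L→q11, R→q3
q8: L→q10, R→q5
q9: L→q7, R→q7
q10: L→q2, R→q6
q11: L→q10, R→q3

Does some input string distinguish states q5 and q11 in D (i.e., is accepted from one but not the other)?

No

First remove the unreachable states {q8}; 11 states remain.
Initial partition by acceptance: {q0,q1,q2,q3,q4,q5,q6,q9,q10,q11} | {q7}.
Split {q0,q1,q2,q3,q4,q5,q6,q9,q10,q11} by δ(·,L) → {q0,q1,q2,q3,q4,q5,q6,q10,q11} and {q9}.
Split {q0,q1,q2,q3,q4,q5,q6,q10,q11} by δ(·,R) → {q0,q1,q4,q5,q6,q10,q11} and {q2} and {q3}.
On input L, block {q0,q1,q4,q5,q6,q10,q11} splits into {q1,q4,q5,q6,q11} and {q0,q10}.
On input L, block {q1,q4,q5,q6,q11} splits into {q1,q4,q6} and {q5,q11}.
Split {q1,q4,q6} by δ(·,R) → {q1,q6} and {q4}.
The partition is now stable with 8 blocks: {q1,q6} | {q7} | {q9} | {q2} | {q3} | {q0,q10} | {q5,q11} | {q4}.
q5 and q11 lie in the same block of the stable partition, so they are equivalent — no string distinguishes them.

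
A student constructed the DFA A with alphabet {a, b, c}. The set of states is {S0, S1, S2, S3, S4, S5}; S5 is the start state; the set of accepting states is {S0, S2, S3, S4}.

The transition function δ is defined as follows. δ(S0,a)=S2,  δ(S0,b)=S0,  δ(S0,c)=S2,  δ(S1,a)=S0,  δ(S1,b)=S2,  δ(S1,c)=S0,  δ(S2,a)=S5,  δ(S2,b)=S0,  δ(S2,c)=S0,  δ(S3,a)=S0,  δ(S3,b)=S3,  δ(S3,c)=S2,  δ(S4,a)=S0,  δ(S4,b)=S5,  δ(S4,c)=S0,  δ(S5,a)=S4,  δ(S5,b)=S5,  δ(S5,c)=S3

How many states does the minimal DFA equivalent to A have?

5

Reachable states from the start: {S0,S2,S3,S4,S5}. Unreachable: {S1} — drop them.
P0 = {S0,S2,S3,S4} | {S5}.
Split {S0,S2,S3,S4} by δ(·,a) → {S0,S3,S4} and {S2}.
Refine {S0,S3,S4} on symbol a: members go to different blocks, giving {S3,S4} and {S0}.
Split {S3,S4} by δ(·,b) → {S3} and {S4}.
Stable partition: {S3} | {S5} | {S2} | {S0} | {S4} — 5 equivalence classes.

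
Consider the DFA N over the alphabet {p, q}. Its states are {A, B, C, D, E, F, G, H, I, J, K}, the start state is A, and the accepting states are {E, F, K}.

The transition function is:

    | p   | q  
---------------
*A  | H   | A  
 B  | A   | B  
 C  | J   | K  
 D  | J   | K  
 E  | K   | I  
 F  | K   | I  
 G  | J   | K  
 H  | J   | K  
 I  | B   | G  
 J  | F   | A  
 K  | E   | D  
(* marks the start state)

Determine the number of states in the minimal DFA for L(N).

7

First remove the unreachable states {C}; 10 states remain.
Initial partition by acceptance: {E,F,K} | {A,B,D,G,H,I,J}.
Split {A,B,D,G,H,I,J} by δ(·,p) → {A,B,D,G,H,I} and {J}.
Split {A,B,D,G,H,I} by δ(·,p) → {A,B,I} and {D,G,H}.
Split {E,F,K} by δ(·,q) → {E,F} and {K}.
Split {A,B,I} by δ(·,p) → {B,I} and {A}.
Split {B,I} by δ(·,p) → {B} and {I}.
No further refinement is possible. Final partition (7 blocks): {E,F} | {B} | {J} | {D,G,H} | {K} | {A} | {I}.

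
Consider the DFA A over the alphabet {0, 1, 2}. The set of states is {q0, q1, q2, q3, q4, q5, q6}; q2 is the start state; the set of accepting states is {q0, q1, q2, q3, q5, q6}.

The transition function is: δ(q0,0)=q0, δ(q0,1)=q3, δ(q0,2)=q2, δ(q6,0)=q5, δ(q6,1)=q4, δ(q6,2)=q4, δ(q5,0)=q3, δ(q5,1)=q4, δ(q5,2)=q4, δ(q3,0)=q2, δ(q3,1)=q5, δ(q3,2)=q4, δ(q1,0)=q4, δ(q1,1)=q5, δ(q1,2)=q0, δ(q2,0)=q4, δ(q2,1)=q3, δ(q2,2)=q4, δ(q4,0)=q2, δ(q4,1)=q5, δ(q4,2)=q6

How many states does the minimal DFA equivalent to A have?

5

Reachable states from the start: {q2,q3,q4,q5,q6}. Unreachable: {q0,q1} — drop them.
Initial partition by acceptance: {q2,q3,q5,q6} | {q4}.
Refine {q2,q3,q5,q6} on symbol 0: members go to different blocks, giving {q3,q5,q6} and {q2}.
On input 0, block {q3,q5,q6} splits into {q5,q6} and {q3}.
Split {q5,q6} by δ(·,0) → {q5} and {q6}.
No further refinement is possible. Final partition (5 blocks): {q5} | {q4} | {q2} | {q3} | {q6}.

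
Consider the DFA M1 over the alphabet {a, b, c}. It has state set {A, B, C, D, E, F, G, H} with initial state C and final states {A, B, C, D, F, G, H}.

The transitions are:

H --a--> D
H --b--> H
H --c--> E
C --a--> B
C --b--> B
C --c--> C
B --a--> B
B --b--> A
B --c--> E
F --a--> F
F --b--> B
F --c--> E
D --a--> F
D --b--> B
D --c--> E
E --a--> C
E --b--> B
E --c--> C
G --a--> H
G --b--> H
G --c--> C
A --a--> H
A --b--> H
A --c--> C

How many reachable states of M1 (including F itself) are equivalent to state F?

2

First remove the unreachable states {G}; 7 states remain.
Initial partition by acceptance: {A,B,C,D,F,H} | {E}.
On input c, block {A,B,C,D,F,H} splits into {B,D,F,H} and {A,C}.
Split {B,D,F,H} by δ(·,b) → {D,F,H} and {B}.
Refine {D,F,H} on symbol b: members go to different blocks, giving {D,F} and {H}.
Split {A,C} by δ(·,a) → {A} and {C}.
No further refinement is possible. Final partition (6 blocks): {D,F} | {E} | {A} | {B} | {H} | {C}.
State F belongs to the block {D,F}, which has 2 states.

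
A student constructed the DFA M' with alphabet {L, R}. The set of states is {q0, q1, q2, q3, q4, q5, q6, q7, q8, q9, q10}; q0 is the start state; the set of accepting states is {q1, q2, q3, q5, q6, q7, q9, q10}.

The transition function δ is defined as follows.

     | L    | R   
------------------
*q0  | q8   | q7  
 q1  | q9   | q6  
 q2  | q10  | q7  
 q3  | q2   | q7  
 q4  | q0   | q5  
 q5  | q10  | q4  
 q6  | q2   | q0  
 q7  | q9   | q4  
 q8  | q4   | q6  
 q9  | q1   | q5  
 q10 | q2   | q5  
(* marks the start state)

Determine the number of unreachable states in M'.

Starting at q0 and following transitions, the reachable set is {q0, q1, q2, q4, q5, q6, q7, q8, q9, q10}. That leaves q3 unreachable — 1 in total.

1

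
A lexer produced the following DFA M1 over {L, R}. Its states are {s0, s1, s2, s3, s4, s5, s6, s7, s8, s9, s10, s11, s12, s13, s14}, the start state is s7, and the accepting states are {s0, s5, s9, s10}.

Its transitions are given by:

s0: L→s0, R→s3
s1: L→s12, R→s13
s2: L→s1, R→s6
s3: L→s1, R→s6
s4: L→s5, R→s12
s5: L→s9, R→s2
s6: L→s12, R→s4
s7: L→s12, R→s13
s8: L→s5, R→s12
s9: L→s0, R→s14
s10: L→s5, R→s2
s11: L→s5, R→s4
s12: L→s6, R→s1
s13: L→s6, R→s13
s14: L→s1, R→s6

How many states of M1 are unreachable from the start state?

3

BFS from s7 reaches {s0, s1, s2, s3, s4, s5, s6, s7, s9, s12, s13, s14}; the 3 state(s) s8, s10, s11 are never visited.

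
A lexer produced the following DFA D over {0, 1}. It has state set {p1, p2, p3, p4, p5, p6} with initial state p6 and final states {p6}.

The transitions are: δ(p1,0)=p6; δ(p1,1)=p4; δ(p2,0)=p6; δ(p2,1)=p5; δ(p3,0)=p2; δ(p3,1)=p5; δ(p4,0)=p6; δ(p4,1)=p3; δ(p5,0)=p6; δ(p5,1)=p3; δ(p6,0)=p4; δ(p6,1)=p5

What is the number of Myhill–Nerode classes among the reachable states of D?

Reachable states from the start: {p2,p3,p4,p5,p6}. Unreachable: {p1} — drop them.
P0 = {p6} | {p2,p3,p4,p5}.
On input 0, block {p2,p3,p4,p5} splits into {p2,p4,p5} and {p3}.
On input 1, block {p2,p4,p5} splits into {p4,p5} and {p2}.
The partition is now stable with 4 blocks: {p6} | {p4,p5} | {p3} | {p2}.

4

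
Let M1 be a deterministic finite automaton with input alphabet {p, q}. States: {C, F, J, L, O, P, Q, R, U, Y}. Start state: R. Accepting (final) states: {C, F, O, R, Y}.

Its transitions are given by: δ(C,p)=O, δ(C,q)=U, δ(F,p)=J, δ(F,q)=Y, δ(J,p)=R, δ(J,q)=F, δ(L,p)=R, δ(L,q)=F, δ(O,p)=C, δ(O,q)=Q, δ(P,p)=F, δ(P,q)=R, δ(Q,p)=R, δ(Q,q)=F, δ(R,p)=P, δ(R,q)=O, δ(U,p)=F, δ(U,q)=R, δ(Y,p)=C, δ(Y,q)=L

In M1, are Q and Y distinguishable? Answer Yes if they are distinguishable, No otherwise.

Yes

P0 = {C,F,O,R,Y} | {J,L,P,Q,U}.
Split {C,F,O,R,Y} by δ(·,p) → {C,O,Y} and {F,R}.
No further refinement is possible. Final partition (3 blocks): {C,O,Y} | {J,L,P,Q,U} | {F,R}.
Q and Y end up in different blocks, so they are distinguishable. For instance, the string 'ε' is accepted from only Y.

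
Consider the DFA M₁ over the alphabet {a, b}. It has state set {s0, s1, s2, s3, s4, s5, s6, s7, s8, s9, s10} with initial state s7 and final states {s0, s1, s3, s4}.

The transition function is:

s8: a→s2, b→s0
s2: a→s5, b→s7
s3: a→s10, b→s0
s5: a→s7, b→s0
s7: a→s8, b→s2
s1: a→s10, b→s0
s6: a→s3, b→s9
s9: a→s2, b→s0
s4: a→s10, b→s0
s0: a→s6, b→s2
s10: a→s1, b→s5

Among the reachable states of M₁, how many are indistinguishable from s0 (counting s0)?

Reachable states from the start: {s0,s1,s2,s3,s5,s6,s7,s8,s9,s10}. Unreachable: {s4} — drop them.
Start with accepting vs non-accepting: {s0,s1,s3} | {s2,s5,s6,s7,s8,s9,s10}.
Split {s0,s1,s3} by δ(·,b) → {s1,s3} and {s0}.
On input a, block {s2,s5,s6,s7,s8,s9,s10} splits into {s2,s5,s7,s8,s9} and {s6,s10}.
Split {s2,s5,s7,s8,s9} by δ(·,b) → {s5,s8,s9} and {s2,s7}.
The partition is now stable with 5 blocks: {s1,s3} | {s5,s8,s9} | {s0} | {s6,s10} | {s2,s7}.
The equivalence class containing s0 is {s0}, of size 1.

1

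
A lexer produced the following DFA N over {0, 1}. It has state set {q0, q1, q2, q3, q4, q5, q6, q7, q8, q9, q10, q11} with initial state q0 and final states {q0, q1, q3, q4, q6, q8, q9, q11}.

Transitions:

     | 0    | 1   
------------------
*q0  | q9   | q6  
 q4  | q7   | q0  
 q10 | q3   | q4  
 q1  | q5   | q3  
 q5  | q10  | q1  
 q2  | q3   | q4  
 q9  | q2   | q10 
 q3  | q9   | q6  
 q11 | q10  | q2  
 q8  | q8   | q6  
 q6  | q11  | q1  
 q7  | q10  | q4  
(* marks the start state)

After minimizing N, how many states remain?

6

First remove the unreachable states {q8}; 11 states remain.
P0 = {q0,q1,q3,q4,q6,q9,q11} | {q2,q5,q7,q10}.
Split {q0,q1,q3,q4,q6,q9,q11} by δ(·,0) → {q1,q4,q9,q11} and {q0,q3,q6}.
Refine {q1,q4,q9,q11} on symbol 1: members go to different blocks, giving {q1,q4} and {q9,q11}.
Split {q2,q5,q7,q10} by δ(·,0) → {q2,q10} and {q5,q7}.
Refine {q0,q3,q6} on symbol 1: members go to different blocks, giving {q0,q3} and {q6}.
No further refinement is possible. Final partition (6 blocks): {q1,q4} | {q2,q10} | {q0,q3} | {q9,q11} | {q5,q7} | {q6}.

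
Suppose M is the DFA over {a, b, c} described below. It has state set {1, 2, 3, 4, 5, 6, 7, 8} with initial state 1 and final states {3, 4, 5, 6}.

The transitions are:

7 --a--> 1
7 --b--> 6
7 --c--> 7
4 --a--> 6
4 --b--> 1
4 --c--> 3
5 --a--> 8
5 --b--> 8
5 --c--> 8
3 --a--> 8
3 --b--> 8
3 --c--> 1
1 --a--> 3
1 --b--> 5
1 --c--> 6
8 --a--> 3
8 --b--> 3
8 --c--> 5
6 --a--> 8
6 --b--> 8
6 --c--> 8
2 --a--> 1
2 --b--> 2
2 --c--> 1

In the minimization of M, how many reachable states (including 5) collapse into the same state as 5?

States {2,4,7} cannot be reached from the start state, so discard them.
Start with accepting vs non-accepting: {3,5,6} | {1,8}.
The partition is now stable with 2 blocks: {3,5,6} | {1,8}.
State 5 belongs to the block {3,5,6}, which has 3 states.

3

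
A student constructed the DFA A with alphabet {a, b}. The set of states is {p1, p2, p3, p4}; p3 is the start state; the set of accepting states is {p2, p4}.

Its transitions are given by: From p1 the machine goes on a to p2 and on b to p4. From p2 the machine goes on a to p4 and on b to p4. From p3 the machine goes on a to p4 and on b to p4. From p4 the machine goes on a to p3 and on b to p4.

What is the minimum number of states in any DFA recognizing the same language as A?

2

States {p1,p2} cannot be reached from the start state, so discard them.
Initial partition by acceptance: {p4} | {p3}.
Stable partition: {p4} | {p3} — 2 equivalence classes.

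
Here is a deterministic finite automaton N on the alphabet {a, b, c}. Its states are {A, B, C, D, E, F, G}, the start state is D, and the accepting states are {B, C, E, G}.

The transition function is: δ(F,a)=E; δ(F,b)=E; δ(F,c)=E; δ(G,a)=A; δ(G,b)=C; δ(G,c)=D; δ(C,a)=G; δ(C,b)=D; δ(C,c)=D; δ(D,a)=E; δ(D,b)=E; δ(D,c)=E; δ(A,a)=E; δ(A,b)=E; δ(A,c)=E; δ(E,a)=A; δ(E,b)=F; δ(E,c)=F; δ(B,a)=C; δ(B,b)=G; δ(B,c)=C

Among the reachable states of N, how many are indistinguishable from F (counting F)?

First remove the unreachable states {B,C,G}; 4 states remain.
Initial partition by acceptance: {E} | {A,D,F}.
The partition is now stable with 2 blocks: {E} | {A,D,F}.
The equivalence class containing F is {A,D,F}, of size 3.

3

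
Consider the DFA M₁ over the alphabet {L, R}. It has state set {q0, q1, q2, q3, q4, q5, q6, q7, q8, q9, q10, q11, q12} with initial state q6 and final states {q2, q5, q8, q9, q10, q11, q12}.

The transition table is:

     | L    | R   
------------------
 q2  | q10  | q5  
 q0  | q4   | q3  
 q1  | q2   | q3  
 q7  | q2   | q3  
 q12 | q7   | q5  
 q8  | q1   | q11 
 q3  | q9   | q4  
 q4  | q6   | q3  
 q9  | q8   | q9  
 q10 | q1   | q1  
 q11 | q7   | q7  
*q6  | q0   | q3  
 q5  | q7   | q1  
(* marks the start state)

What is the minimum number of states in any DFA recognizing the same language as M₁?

First remove the unreachable states {q12}; 12 states remain.
Start with accepting vs non-accepting: {q2,q5,q8,q9,q10,q11} | {q0,q1,q3,q4,q6,q7}.
On input L, block {q2,q5,q8,q9,q10,q11} splits into {q5,q8,q10,q11} and {q2,q9}.
Split {q5,q8,q10,q11} by δ(·,R) → {q5,q10,q11} and {q8}.
On input L, block {q0,q1,q3,q4,q6,q7} splits into {q0,q4,q6} and {q1,q3,q7}.
Split {q2,q9} by δ(·,L) → {q2} and {q9}.
Refine {q1,q3,q7} on symbol L: members go to different blocks, giving {q1,q7} and {q3}.
No further refinement is possible. Final partition (7 blocks): {q5,q10,q11} | {q0,q4,q6} | {q2} | {q8} | {q1,q7} | {q9} | {q3}.

7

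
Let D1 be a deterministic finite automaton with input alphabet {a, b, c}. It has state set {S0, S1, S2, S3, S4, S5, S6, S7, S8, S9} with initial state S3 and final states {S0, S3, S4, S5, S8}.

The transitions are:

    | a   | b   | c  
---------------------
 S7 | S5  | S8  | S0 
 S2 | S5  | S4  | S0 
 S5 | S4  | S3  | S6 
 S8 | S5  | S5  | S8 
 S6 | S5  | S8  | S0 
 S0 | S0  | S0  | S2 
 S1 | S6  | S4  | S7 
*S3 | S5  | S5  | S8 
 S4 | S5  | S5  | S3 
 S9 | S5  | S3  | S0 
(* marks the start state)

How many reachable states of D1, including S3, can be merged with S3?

States {S1,S7,S9} cannot be reached from the start state, so discard them.
P0 = {S0,S3,S4,S5,S8} | {S2,S6}.
Refine {S0,S3,S4,S5,S8} on symbol c: members go to different blocks, giving {S3,S4,S8} and {S0,S5}.
On input a, block {S0,S5} splits into {S0} and {S5}.
No further refinement is possible. Final partition (4 blocks): {S3,S4,S8} | {S2,S6} | {S0} | {S5}.
State S3 belongs to the block {S3,S4,S8}, which has 3 states.

3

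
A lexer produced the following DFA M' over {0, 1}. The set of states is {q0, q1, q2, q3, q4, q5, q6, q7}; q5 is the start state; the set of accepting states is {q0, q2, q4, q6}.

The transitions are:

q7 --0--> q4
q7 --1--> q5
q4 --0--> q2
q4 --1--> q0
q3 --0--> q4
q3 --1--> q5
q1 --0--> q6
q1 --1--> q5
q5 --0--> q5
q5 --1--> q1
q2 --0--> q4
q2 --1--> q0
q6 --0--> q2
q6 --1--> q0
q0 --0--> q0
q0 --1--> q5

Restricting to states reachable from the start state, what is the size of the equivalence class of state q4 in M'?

3

Reachable states from the start: {q0,q1,q2,q4,q5,q6}. Unreachable: {q3,q7} — drop them.
Start with accepting vs non-accepting: {q0,q2,q4,q6} | {q1,q5}.
Split {q0,q2,q4,q6} by δ(·,1) → {q2,q4,q6} and {q0}.
Refine {q1,q5} on symbol 0: members go to different blocks, giving {q1} and {q5}.
No further refinement is possible. Final partition (4 blocks): {q2,q4,q6} | {q1} | {q0} | {q5}.
State q4 belongs to the block {q2,q4,q6}, which has 3 states.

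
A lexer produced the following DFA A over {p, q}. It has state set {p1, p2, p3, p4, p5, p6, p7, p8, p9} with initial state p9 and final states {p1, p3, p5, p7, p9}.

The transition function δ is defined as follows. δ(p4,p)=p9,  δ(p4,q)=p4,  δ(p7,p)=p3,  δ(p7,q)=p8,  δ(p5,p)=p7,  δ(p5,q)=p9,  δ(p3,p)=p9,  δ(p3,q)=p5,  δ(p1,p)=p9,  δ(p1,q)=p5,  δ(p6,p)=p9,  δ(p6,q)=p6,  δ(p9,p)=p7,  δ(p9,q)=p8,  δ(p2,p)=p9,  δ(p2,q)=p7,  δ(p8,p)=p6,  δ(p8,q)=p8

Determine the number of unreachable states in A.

BFS from p9 reaches {p3, p5, p6, p7, p8, p9}; the 3 state(s) p1, p2, p4 are never visited.

3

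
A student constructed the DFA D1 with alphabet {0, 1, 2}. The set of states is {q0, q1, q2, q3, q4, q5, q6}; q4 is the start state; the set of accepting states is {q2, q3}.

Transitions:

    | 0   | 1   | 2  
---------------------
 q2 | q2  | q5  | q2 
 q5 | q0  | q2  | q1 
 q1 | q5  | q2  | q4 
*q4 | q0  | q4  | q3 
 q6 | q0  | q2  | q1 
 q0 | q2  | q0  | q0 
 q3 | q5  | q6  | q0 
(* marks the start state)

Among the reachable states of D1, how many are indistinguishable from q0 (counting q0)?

Start with accepting vs non-accepting: {q2,q3} | {q0,q1,q4,q5,q6}.
On input 0, block {q2,q3} splits into {q2} and {q3}.
On input 0, block {q0,q1,q4,q5,q6} splits into {q1,q4,q5,q6} and {q0}.
On input 0, block {q1,q4,q5,q6} splits into {q4,q5,q6} and {q1}.
Refine {q4,q5,q6} on symbol 1: members go to different blocks, giving {q5,q6} and {q4}.
The partition is now stable with 6 blocks: {q2} | {q5,q6} | {q3} | {q0} | {q1} | {q4}.
State q0 belongs to the block {q0}, which has 1 states.

1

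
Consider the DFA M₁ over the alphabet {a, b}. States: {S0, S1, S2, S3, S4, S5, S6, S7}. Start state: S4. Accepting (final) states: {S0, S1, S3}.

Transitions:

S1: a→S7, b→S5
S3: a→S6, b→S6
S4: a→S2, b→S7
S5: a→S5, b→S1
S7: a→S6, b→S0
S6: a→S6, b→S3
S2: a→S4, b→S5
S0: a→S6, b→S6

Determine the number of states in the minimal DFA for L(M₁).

Every state is reachable, so we keep all 8.
Start with accepting vs non-accepting: {S0,S1,S3} | {S2,S4,S5,S6,S7}.
On input b, block {S2,S4,S5,S6,S7} splits into {S5,S6,S7} and {S2,S4}.
Stable partition: {S0,S1,S3} | {S5,S6,S7} | {S2,S4} — 3 equivalence classes.

3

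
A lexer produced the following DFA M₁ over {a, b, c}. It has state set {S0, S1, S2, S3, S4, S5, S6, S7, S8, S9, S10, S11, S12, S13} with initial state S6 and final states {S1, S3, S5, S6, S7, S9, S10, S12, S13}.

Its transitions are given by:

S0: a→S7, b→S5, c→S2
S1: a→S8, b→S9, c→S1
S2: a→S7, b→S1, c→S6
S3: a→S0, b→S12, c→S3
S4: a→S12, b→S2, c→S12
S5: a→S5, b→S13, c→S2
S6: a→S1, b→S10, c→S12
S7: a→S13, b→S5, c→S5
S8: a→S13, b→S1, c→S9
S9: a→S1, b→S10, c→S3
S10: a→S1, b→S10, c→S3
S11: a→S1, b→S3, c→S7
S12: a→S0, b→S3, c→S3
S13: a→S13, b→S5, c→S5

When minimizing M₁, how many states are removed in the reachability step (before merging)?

2

BFS from S6 reaches {S0, S1, S2, S3, S5, S6, S7, S8, S9, S10, S12, S13}; the 2 state(s) S4, S11 are never visited.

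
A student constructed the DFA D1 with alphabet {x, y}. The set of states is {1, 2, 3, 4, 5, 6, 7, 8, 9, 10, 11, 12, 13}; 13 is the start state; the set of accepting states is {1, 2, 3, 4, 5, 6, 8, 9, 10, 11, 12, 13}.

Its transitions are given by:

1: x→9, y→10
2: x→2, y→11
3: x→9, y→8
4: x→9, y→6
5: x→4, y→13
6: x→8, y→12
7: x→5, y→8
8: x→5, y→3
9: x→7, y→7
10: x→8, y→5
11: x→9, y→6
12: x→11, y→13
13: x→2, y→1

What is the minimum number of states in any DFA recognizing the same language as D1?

Every state is reachable, so we keep all 13.
P0 = {1,2,3,4,5,6,8,9,10,11,12,13} | {7}.
Split {1,2,3,4,5,6,8,9,10,11,12,13} by δ(·,x) → {1,2,3,4,5,6,8,10,11,12,13} and {9}.
Split {1,2,3,4,5,6,8,10,11,12,13} by δ(·,x) → {2,5,6,8,10,12,13} and {1,3,4,11}.
On input x, block {2,5,6,8,10,12,13} splits into {2,6,8,10,13} and {5,12}.
Refine {2,6,8,10,13} on symbol x: members go to different blocks, giving {2,6,10,13} and {8}.
On input x, block {2,6,10,13} splits into {2,13} and {6,10}.
Refine {1,3,4,11} on symbol y: members go to different blocks, giving {1,4,11} and {3}.
The partition is now stable with 8 blocks: {2,13} | {7} | {9} | {1,4,11} | {5,12} | {8} | {6,10} | {3}.

8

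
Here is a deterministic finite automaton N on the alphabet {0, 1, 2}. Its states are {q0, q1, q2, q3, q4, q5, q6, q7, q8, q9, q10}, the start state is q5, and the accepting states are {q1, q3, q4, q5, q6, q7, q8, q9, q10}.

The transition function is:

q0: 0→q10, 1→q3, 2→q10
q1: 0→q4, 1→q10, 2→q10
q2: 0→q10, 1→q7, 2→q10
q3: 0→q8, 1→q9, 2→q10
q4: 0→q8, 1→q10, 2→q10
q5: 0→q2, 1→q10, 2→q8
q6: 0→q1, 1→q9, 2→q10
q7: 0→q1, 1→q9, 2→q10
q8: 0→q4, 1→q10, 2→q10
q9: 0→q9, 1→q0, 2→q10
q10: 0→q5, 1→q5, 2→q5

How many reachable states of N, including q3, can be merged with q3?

2

Reachable states from the start: {q0,q1,q2,q3,q4,q5,q7,q8,q9,q10}. Unreachable: {q6} — drop them.
P0 = {q1,q3,q4,q5,q7,q8,q9,q10} | {q0,q2}.
Refine {q1,q3,q4,q5,q7,q8,q9,q10} on symbol 0: members go to different blocks, giving {q1,q3,q4,q7,q8,q9,q10} and {q5}.
On input 0, block {q1,q3,q4,q7,q8,q9,q10} splits into {q1,q3,q4,q7,q8,q9} and {q10}.
On input 1, block {q1,q3,q4,q7,q8,q9} splits into {q1,q4,q8} and {q3,q7} and {q9}.
Stable partition: {q1,q4,q8} | {q0,q2} | {q5} | {q10} | {q3,q7} | {q9} — 6 equivalence classes.
The equivalence class containing q3 is {q3,q7}, of size 2.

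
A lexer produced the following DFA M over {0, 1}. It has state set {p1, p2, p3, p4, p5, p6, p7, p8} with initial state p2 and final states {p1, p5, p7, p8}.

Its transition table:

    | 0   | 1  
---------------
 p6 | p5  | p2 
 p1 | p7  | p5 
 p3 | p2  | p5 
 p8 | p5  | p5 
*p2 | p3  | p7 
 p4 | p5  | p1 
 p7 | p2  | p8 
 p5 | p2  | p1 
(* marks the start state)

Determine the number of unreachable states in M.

No path from p2 leads to p4, p6; the other 6 states are all reachable.

2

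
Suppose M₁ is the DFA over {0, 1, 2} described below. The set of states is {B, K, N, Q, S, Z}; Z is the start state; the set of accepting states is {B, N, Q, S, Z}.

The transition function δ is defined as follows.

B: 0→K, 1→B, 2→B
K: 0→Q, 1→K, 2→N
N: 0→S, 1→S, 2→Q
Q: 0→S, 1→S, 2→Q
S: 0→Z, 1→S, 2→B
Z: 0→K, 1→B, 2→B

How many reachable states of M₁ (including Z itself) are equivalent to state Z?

2

All states are reachable from the start state.
Initial partition by acceptance: {B,N,Q,S,Z} | {K}.
Refine {B,N,Q,S,Z} on symbol 0: members go to different blocks, giving {N,Q,S} and {B,Z}.
Split {N,Q,S} by δ(·,0) → {N,Q} and {S}.
The partition is now stable with 4 blocks: {N,Q} | {K} | {B,Z} | {S}.
The equivalence class containing Z is {B,Z}, of size 2.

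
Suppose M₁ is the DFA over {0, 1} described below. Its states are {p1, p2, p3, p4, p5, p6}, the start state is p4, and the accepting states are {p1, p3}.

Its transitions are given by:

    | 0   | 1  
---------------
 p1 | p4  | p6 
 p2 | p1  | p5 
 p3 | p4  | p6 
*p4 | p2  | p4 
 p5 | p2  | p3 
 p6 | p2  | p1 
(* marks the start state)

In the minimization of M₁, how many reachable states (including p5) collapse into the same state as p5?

Every state is reachable, so we keep all 6.
Initial partition by acceptance: {p1,p3} | {p2,p4,p5,p6}.
Refine {p2,p4,p5,p6} on symbol 0: members go to different blocks, giving {p4,p5,p6} and {p2}.
Refine {p4,p5,p6} on symbol 1: members go to different blocks, giving {p5,p6} and {p4}.
Stable partition: {p1,p3} | {p5,p6} | {p2} | {p4} — 4 equivalence classes.
State p5 belongs to the block {p5,p6}, which has 2 states.

2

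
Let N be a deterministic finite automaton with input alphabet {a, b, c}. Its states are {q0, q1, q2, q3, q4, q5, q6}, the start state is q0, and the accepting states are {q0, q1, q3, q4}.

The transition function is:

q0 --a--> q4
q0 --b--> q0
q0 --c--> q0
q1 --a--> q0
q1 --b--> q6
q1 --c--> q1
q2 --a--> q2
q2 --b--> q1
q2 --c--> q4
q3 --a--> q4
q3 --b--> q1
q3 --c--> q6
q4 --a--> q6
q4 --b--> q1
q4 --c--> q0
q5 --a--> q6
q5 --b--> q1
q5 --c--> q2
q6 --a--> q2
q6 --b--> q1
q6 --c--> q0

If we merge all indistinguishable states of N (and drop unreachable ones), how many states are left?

5

First remove the unreachable states {q3,q5}; 5 states remain.
Start with accepting vs non-accepting: {q0,q1,q4} | {q2,q6}.
On input a, block {q0,q1,q4} splits into {q0,q1} and {q4}.
On input a, block {q0,q1} splits into {q0} and {q1}.
On input c, block {q2,q6} splits into {q2} and {q6}.
No further refinement is possible. Final partition (5 blocks): {q0} | {q2} | {q4} | {q1} | {q6}.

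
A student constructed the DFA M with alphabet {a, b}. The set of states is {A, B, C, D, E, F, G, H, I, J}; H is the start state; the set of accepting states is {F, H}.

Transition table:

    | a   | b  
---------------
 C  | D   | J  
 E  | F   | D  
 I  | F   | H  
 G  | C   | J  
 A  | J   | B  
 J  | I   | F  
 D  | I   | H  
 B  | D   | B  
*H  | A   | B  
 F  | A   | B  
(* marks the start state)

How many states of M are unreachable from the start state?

3

BFS from H reaches {A, B, D, F, H, I, J}; the 3 state(s) C, E, G are never visited.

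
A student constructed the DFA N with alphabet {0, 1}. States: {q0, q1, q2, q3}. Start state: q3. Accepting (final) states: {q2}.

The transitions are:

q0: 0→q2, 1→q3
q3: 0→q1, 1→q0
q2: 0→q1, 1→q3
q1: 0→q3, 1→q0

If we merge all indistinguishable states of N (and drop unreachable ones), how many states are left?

3

All states are reachable from the start state.
P0 = {q2} | {q0,q1,q3}.
Refine {q0,q1,q3} on symbol 0: members go to different blocks, giving {q1,q3} and {q0}.
No further refinement is possible. Final partition (3 blocks): {q2} | {q1,q3} | {q0}.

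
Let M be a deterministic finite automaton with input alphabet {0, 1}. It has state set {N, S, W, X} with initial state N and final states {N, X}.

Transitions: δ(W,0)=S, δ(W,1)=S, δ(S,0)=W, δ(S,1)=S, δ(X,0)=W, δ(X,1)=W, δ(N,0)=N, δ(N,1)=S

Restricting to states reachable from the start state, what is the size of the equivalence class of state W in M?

Reachable states from the start: {N,S,W}. Unreachable: {X} — drop them.
P0 = {N} | {S,W}.
The partition is now stable with 2 blocks: {N} | {S,W}.
The equivalence class containing W is {S,W}, of size 2.

2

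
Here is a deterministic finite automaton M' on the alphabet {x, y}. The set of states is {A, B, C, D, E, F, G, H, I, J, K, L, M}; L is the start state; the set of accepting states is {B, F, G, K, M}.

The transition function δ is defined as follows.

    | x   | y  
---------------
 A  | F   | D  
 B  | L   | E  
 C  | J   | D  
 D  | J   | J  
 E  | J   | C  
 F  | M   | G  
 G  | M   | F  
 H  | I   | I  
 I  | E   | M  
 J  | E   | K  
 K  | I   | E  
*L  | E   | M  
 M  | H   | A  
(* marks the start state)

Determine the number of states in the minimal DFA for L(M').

10

Reachable states from the start: {A,C,D,E,F,G,H,I,J,K,L,M}. Unreachable: {B} — drop them.
Initial partition by acceptance: {F,G,K,M} | {A,C,D,E,H,I,J,L}.
Refine {F,G,K,M} on symbol x: members go to different blocks, giving {F,G} and {K,M}.
Refine {A,C,D,E,H,I,J,L} on symbol x: members go to different blocks, giving {C,D,E,H,I,J,L} and {A}.
Split {C,D,E,H,I,J,L} by δ(·,y) → {C,D,E,H} and {I,J,L}.
On input y, block {C,D,E,H} splits into {C,E} and {D,H}.
Refine {C,E} on symbol y: members go to different blocks, giving {C} and {E}.
Split {K,M} by δ(·,x) → {K} and {M}.
Refine {I,J,L} on symbol y: members go to different blocks, giving {I,L} and {J}.
Split {D,H} by δ(·,x) → {D} and {H}.
No further refinement is possible. Final partition (10 blocks): {F,G} | {C} | {K} | {A} | {I,L} | {D} | {E} | {M} | {J} | {H}.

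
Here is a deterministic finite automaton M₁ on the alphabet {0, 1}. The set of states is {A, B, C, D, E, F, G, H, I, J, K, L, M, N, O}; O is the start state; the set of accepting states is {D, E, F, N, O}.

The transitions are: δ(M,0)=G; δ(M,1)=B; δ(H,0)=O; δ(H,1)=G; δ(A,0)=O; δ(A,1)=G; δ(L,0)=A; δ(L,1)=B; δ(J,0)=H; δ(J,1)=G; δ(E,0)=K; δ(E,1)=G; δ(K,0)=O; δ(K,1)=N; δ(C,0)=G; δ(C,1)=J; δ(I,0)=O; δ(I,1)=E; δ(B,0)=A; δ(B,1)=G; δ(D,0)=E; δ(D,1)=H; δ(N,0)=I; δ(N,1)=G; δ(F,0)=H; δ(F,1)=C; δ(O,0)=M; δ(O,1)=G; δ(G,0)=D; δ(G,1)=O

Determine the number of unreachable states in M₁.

No path from O leads to C, F, J, L; the other 11 states are all reachable.

4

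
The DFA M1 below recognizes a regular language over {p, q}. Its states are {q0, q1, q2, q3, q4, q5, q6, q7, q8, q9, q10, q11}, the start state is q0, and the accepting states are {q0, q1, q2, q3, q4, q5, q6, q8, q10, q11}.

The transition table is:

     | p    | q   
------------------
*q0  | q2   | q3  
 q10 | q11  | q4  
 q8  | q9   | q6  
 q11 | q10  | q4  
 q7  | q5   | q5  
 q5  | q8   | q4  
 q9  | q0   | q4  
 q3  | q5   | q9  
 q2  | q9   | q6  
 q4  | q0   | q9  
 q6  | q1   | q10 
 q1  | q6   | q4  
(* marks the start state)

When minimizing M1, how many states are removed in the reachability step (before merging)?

1

Starting at q0 and following transitions, the reachable set is {q0, q1, q2, q3, q4, q5, q6, q8, q9, q10, q11}. That leaves q7 unreachable — 1 in total.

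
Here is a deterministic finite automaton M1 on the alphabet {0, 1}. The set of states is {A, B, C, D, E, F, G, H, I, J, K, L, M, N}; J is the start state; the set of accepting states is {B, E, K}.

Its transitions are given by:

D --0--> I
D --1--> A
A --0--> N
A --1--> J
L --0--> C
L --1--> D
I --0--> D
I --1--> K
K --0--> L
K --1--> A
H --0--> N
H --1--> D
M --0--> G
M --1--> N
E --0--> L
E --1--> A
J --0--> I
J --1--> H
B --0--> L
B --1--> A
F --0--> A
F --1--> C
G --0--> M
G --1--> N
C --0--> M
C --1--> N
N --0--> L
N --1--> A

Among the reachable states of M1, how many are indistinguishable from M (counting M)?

3

States {B,E,F} cannot be reached from the start state, so discard them.
P0 = {K} | {A,C,D,G,H,I,J,L,M,N}.
Refine {A,C,D,G,H,I,J,L,M,N} on symbol 1: members go to different blocks, giving {A,C,D,G,H,J,L,M,N} and {I}.
Split {A,C,D,G,H,J,L,M,N} by δ(·,0) → {A,C,G,H,L,M,N} and {D,J}.
Split {A,C,G,H,L,M,N} by δ(·,1) → {C,G,M,N} and {A,H,L}.
Refine {C,G,M,N} on symbol 0: members go to different blocks, giving {C,G,M} and {N}.
On input 0, block {A,H,L} splits into {A,H} and {L}.
The partition is now stable with 7 blocks: {K} | {C,G,M} | {I} | {D,J} | {A,H} | {N} | {L}.
The equivalence class containing M is {C,G,M}, of size 3.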